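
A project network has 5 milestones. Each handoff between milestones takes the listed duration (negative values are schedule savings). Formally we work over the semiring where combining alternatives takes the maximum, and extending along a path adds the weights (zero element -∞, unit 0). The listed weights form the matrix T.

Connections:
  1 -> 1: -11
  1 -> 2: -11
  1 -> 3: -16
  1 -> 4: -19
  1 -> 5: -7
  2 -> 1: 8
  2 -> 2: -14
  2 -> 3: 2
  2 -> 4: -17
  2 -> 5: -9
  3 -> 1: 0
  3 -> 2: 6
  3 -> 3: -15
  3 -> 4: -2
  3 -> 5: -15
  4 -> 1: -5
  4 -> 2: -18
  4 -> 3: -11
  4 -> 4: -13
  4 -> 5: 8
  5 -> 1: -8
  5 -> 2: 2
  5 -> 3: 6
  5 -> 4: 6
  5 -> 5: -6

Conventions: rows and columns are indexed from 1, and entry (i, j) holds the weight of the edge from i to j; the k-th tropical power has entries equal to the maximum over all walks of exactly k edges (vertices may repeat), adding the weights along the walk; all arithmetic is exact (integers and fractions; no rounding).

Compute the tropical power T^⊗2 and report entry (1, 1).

T^⊗2:
  [-3, -5, -1, -1, -11]
  [2, 8, -3, 0, 1]
  [14, -8, 8, -9, 6]
  [0, 10, 14, 14, 2]
  [10, 12, 4, 4, 14]
Key observation: the optimum is the walk 1->2->1, with weight (-11) + 8 = -3.
Optimal value attained by: walk 1->2->1.
Answer: (T^⊗2)[1][1] = -3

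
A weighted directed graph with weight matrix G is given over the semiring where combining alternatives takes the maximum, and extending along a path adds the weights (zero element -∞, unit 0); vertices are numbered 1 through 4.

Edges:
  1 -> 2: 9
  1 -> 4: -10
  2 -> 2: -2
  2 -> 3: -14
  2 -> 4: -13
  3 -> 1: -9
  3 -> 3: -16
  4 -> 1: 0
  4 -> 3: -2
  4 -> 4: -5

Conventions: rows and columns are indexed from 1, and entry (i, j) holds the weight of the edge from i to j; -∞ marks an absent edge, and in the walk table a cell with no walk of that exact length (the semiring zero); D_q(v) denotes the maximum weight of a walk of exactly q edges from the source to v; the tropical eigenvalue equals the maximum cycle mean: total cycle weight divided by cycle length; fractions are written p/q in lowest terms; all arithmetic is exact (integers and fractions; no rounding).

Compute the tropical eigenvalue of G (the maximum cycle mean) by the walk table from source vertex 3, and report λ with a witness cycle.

q=0: [-∞, -∞, 0, -∞]
q=1: [-9, -∞, -16, -∞]
q=2: [-25, 0, -32, -19]
q=3: [-19, -2, -14, -13]
q=4: [-13, -4, -15, -15]
Optimal cycle mean attained by: cycle 1->2->4->1, total 9 + (-13) + 0, length 3.
Answer: λ = -4/3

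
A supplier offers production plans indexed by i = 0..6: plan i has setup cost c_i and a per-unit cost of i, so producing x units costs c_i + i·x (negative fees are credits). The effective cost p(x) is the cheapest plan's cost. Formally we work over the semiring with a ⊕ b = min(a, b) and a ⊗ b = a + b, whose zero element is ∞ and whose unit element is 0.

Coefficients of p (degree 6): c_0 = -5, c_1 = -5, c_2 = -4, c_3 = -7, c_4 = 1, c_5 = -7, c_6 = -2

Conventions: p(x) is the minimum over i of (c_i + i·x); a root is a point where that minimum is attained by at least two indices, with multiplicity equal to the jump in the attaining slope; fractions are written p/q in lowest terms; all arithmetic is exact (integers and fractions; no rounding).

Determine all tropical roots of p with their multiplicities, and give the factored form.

hull edge (i=0, c=-5) to (i=3, c=-7): slope -2/3, span 3
hull edge (i=3, c=-7) to (i=5, c=-7): slope 0, span 2
hull edge (i=5, c=-7) to (i=6, c=-2): slope 5, span 1
Factored form: p(x) = -2 ⊗ (x ⊕ (-5)) ⊗ (x ⊕ 0) ⊗ (x ⊕ 0) ⊗ (x ⊕ 2/3) ⊗ (x ⊕ 2/3) ⊗ (x ⊕ 2/3)
Answer: roots = -5 (mult 1), 0 (mult 2), 2/3 (mult 3)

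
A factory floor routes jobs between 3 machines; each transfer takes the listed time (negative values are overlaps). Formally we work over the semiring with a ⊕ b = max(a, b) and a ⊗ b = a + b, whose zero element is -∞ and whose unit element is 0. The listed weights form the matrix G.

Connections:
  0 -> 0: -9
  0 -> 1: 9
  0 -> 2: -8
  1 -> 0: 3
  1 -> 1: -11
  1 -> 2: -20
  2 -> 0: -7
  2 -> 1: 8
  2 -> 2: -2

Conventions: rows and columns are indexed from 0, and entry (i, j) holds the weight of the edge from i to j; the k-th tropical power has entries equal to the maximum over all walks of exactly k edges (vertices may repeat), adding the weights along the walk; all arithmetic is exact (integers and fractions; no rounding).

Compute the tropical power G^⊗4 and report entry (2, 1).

G^⊗2:
  [12, 0, -10]
  [-6, 12, -5]
  [11, 6, -4]
G^⊗3:
  [3, 21, 4]
  [15, 3, -7]
  [9, 20, 3]
G^⊗4:
  [24, 12, 2]
  [6, 24, 7]
  [23, 18, 1]
Key observation: the optimum is the walk 2->2->1->0->1, with weight (-2) + 8 + 3 + 9 = 18.
Optimal value attained by: walk 2->2->1->0->1.
Answer: (G^⊗4)[2][1] = 18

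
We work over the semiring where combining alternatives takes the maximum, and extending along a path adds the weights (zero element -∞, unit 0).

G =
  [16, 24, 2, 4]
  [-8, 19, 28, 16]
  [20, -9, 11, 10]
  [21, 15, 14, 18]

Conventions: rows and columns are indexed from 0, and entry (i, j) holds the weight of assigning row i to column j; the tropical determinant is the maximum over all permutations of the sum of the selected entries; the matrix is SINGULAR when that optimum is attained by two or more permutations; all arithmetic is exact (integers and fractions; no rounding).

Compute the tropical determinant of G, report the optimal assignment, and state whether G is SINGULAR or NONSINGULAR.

σ = (0, 1, 2, 3): 16 + 19 + 11 + 18 = 64
σ = (0, 1, 3, 2): 16 + 19 + 10 + 14 = 59
σ = (0, 2, 1, 3): 16 + 28 + (-9) + 18 = 53
σ = (0, 2, 3, 1): 16 + 28 + 10 + 15 = 69
σ = (0, 3, 1, 2): 16 + 16 + (-9) + 14 = 37
σ = (0, 3, 2, 1): 16 + 16 + 11 + 15 = 58
σ = (1, 0, 2, 3): 24 + (-8) + 11 + 18 = 45
σ = (1, 0, 3, 2): 24 + (-8) + 10 + 14 = 40
σ = (1, 2, 0, 3): 24 + 28 + 20 + 18 = 90
σ = (1, 2, 3, 0): 24 + 28 + 10 + 21 = 83
σ = (1, 3, 0, 2): 24 + 16 + 20 + 14 = 74
σ = (1, 3, 2, 0): 24 + 16 + 11 + 21 = 72
σ = (2, 0, 1, 3): 2 + (-8) + (-9) + 18 = 3
σ = (2, 0, 3, 1): 2 + (-8) + 10 + 15 = 19
σ = (2, 1, 0, 3): 2 + 19 + 20 + 18 = 59
σ = (2, 1, 3, 0): 2 + 19 + 10 + 21 = 52
σ = (2, 3, 0, 1): 2 + 16 + 20 + 15 = 53
σ = (2, 3, 1, 0): 2 + 16 + (-9) + 21 = 30
σ = (3, 0, 1, 2): 4 + (-8) + (-9) + 14 = 1
σ = (3, 0, 2, 1): 4 + (-8) + 11 + 15 = 22
σ = (3, 1, 0, 2): 4 + 19 + 20 + 14 = 57
σ = (3, 1, 2, 0): 4 + 19 + 11 + 21 = 55
σ = (3, 2, 0, 1): 4 + 28 + 20 + 15 = 67
σ = (3, 2, 1, 0): 4 + 28 + (-9) + 21 = 44
Optimal value attained by: σ = (1, 2, 0, 3).
Answer: det⊕(G) = 90; verdict: NONSINGULAR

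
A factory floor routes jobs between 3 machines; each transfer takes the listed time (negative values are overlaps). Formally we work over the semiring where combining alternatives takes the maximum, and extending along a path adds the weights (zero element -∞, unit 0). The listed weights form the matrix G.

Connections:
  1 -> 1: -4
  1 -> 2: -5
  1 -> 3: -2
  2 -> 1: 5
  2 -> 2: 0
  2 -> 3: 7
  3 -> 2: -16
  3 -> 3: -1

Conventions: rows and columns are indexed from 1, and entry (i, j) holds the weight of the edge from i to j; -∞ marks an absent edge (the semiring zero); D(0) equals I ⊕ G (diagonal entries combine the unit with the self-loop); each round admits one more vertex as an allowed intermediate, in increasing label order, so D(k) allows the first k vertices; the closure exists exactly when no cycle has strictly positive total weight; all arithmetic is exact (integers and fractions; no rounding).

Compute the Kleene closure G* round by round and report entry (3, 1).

D(0):
  [0, -5, -2]
  [5, 0, 7]
  [-∞, -16, 0]
D(1):
  [0, -5, -2]
  [5, 0, 7]
  [-∞, -16, 0]
D(2):
  [0, -5, 2]
  [5, 0, 7]
  [-11, -16, 0]
D(3):
  [0, -5, 2]
  [5, 0, 7]
  [-11, -16, 0]
Answer: G*[3][1] = -11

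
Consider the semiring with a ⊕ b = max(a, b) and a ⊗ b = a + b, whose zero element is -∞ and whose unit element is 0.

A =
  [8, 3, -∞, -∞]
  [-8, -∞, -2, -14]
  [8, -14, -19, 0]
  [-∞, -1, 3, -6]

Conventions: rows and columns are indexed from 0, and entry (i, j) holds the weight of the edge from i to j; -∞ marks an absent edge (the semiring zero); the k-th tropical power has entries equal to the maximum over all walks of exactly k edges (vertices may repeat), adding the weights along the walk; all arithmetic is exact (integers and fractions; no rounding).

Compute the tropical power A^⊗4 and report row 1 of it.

A^⊗2:
  [16, 11, 1, -11]
  [6, -5, -11, -2]
  [16, 11, 3, -6]
  [11, -7, -3, 3]
A^⊗3:
  [24, 19, 9, 1]
  [14, 9, 1, -8]
  [24, 19, 9, 3]
  [19, 14, 6, -3]
A^⊗4:
  [32, 27, 17, 9]
  [22, 17, 7, 1]
  [32, 27, 17, 9]
  [27, 22, 12, 6]
Answer: row 1 of A^⊗4 = [22, 17, 7, 1]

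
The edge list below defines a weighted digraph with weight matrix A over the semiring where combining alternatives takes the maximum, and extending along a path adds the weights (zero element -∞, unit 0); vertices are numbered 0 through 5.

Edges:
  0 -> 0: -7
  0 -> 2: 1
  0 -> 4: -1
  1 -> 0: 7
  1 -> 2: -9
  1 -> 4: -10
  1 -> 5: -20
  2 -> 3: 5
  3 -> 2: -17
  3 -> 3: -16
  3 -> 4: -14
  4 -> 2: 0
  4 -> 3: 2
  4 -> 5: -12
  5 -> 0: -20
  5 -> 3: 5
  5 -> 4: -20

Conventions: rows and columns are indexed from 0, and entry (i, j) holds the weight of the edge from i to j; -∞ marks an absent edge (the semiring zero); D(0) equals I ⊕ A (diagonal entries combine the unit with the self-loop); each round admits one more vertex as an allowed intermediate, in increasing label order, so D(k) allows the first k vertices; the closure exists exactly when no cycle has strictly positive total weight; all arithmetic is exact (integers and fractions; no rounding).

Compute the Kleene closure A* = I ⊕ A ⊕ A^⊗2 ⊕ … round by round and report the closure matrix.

D(0):
  [0, -∞, 1, -∞, -1, -∞]
  [7, 0, -9, -∞, -10, -20]
  [-∞, -∞, 0, 5, -∞, -∞]
  [-∞, -∞, -17, 0, -14, -∞]
  [-∞, -∞, 0, 2, 0, -12]
  [-20, -∞, -∞, 5, -20, 0]
D(1):
  [0, -∞, 1, -∞, -1, -∞]
  [7, 0, 8, -∞, 6, -20]
  [-∞, -∞, 0, 5, -∞, -∞]
  [-∞, -∞, -17, 0, -14, -∞]
  [-∞, -∞, 0, 2, 0, -12]
  [-20, -∞, -19, 5, -20, 0]
D(2):
  [0, -∞, 1, -∞, -1, -∞]
  [7, 0, 8, -∞, 6, -20]
  [-∞, -∞, 0, 5, -∞, -∞]
  [-∞, -∞, -17, 0, -14, -∞]
  [-∞, -∞, 0, 2, 0, -12]
  [-20, -∞, -19, 5, -20, 0]
D(3):
  [0, -∞, 1, 6, -1, -∞]
  [7, 0, 8, 13, 6, -20]
  [-∞, -∞, 0, 5, -∞, -∞]
  [-∞, -∞, -17, 0, -14, -∞]
  [-∞, -∞, 0, 5, 0, -12]
  [-20, -∞, -19, 5, -20, 0]
D(4):
  [0, -∞, 1, 6, -1, -∞]
  [7, 0, 8, 13, 6, -20]
  [-∞, -∞, 0, 5, -9, -∞]
  [-∞, -∞, -17, 0, -14, -∞]
  [-∞, -∞, 0, 5, 0, -12]
  [-20, -∞, -12, 5, -9, 0]
D(5):
  [0, -∞, 1, 6, -1, -13]
  [7, 0, 8, 13, 6, -6]
  [-∞, -∞, 0, 5, -9, -21]
  [-∞, -∞, -14, 0, -14, -26]
  [-∞, -∞, 0, 5, 0, -12]
  [-20, -∞, -9, 5, -9, 0]
D(6):
  [0, -∞, 1, 6, -1, -13]
  [7, 0, 8, 13, 6, -6]
  [-41, -∞, 0, 5, -9, -21]
  [-46, -∞, -14, 0, -14, -26]
  [-32, -∞, 0, 5, 0, -12]
  [-20, -∞, -9, 5, -9, 0]
Answer: A* = [[0, -∞, 1, 6, -1, -13], [7, 0, 8, 13, 6, -6], [-41, -∞, 0, 5, -9, -21], [-46, -∞, -14, 0, -14, -26], [-32, -∞, 0, 5, 0, -12], [-20, -∞, -9, 5, -9, 0]]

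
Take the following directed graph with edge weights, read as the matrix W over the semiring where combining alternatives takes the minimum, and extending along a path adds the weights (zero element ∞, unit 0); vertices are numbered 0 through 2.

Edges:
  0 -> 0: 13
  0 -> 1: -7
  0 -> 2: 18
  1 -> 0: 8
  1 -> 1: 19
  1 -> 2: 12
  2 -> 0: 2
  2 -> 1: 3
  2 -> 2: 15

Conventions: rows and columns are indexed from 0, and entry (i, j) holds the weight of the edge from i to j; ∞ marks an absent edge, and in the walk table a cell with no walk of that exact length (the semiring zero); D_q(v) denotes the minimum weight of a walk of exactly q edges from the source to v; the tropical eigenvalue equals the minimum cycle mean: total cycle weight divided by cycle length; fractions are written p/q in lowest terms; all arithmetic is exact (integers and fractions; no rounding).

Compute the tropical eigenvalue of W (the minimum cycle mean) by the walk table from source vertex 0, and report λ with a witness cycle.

q=0: [0, ∞, ∞]
q=1: [13, -7, 18]
q=2: [1, 6, 5]
q=3: [7, -6, 18]
Optimal cycle mean attained by: cycle 0->1->0, total (-7) + 8, length 2.
Answer: λ = 1/2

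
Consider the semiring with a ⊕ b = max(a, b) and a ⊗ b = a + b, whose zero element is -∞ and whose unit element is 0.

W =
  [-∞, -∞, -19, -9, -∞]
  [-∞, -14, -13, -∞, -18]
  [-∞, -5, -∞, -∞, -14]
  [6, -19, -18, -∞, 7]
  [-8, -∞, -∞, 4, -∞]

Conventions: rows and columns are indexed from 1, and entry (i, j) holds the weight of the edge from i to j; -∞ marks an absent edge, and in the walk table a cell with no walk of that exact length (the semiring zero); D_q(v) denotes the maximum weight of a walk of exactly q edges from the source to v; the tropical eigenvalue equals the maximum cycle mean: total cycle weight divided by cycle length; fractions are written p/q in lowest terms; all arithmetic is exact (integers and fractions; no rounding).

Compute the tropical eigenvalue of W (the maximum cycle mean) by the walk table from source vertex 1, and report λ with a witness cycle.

q=0: [0, -∞, -∞, -∞, -∞]
q=1: [-∞, -∞, -19, -9, -∞]
q=2: [-3, -24, -27, -∞, -2]
q=3: [-10, -32, -22, 2, -41]
q=4: [8, -17, -16, -19, 9]
q=5: [1, -21, -11, 13, -12]
Optimal cycle mean attained by: cycle 4->5->4, total 7 + 4, length 2.
Answer: λ = 11/2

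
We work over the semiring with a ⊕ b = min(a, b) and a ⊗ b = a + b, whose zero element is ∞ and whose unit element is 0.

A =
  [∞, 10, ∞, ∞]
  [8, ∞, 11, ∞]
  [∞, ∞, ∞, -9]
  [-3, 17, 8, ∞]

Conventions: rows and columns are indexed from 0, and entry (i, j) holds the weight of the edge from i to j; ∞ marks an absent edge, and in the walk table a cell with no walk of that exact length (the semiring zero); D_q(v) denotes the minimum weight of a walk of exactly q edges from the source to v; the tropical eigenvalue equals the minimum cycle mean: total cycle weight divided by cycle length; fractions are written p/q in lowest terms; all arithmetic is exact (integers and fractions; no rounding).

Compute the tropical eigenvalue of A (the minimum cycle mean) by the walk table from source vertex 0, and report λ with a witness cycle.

q=0: [0, ∞, ∞, ∞]
q=1: [∞, 10, ∞, ∞]
q=2: [18, ∞, 21, ∞]
q=3: [∞, 28, ∞, 12]
q=4: [9, 29, 20, ∞]
Optimal cycle mean attained by: cycle 2->3->2, total (-9) + 8, length 2.
Answer: λ = -1/2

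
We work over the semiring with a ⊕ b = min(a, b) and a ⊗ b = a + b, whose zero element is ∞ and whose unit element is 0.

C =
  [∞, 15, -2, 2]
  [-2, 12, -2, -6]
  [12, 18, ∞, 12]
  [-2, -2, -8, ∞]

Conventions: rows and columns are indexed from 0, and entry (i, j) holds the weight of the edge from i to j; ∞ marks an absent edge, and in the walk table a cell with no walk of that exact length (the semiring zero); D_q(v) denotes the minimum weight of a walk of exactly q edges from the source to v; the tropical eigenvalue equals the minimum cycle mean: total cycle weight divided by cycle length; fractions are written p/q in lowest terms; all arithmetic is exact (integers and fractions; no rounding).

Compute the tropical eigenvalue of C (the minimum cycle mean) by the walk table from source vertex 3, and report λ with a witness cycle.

q=0: [∞, ∞, ∞, 0]
q=1: [-2, -2, -8, ∞]
q=2: [-4, 10, -4, -8]
q=3: [-10, -10, -16, -2]
q=4: [-12, -4, -12, -16]
Optimal cycle mean attained by: cycle 1->3->1, total (-6) + (-2), length 2.
Answer: λ = -4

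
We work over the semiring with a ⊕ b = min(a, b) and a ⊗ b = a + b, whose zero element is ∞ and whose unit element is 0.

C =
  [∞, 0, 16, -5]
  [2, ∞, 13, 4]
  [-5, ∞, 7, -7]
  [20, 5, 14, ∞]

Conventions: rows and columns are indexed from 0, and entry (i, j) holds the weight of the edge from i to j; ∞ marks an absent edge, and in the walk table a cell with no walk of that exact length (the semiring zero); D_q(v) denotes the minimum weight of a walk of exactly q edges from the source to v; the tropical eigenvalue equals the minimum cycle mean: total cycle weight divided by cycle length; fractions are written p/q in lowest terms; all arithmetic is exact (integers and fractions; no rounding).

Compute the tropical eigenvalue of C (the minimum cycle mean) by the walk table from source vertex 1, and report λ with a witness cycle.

q=0: [∞, 0, ∞, ∞]
q=1: [2, ∞, 13, 4]
q=2: [8, 2, 18, -3]
q=3: [4, 2, 11, 3]
q=4: [4, 4, 15, -1]
Optimal cycle mean attained by: cycle 0->3->1->0, total (-5) + 5 + 2, length 3.
Answer: λ = 2/3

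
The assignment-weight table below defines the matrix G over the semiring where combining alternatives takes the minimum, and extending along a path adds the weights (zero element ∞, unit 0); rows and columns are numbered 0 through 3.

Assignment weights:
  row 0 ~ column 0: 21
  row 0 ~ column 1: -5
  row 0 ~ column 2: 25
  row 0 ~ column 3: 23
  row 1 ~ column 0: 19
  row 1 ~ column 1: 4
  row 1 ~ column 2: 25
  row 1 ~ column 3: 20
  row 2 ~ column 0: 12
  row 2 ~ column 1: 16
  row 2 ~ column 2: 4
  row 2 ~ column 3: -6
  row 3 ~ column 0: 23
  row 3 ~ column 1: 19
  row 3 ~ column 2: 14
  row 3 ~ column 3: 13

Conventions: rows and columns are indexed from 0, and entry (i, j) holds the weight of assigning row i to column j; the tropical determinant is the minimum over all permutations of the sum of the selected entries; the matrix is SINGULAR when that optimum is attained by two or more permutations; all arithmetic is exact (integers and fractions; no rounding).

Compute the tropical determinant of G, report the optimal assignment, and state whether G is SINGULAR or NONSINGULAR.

σ = (0, 1, 2, 3): 21 + 4 + 4 + 13 = 42
σ = (0, 1, 3, 2): 21 + 4 + (-6) + 14 = 33
σ = (0, 2, 1, 3): 21 + 25 + 16 + 13 = 75
σ = (0, 2, 3, 1): 21 + 25 + (-6) + 19 = 59
σ = (0, 3, 1, 2): 21 + 20 + 16 + 14 = 71
σ = (0, 3, 2, 1): 21 + 20 + 4 + 19 = 64
σ = (1, 0, 2, 3): (-5) + 19 + 4 + 13 = 31
σ = (1, 0, 3, 2): (-5) + 19 + (-6) + 14 = 22
σ = (1, 2, 0, 3): (-5) + 25 + 12 + 13 = 45
σ = (1, 2, 3, 0): (-5) + 25 + (-6) + 23 = 37
σ = (1, 3, 0, 2): (-5) + 20 + 12 + 14 = 41
σ = (1, 3, 2, 0): (-5) + 20 + 4 + 23 = 42
σ = (2, 0, 1, 3): 25 + 19 + 16 + 13 = 73
σ = (2, 0, 3, 1): 25 + 19 + (-6) + 19 = 57
σ = (2, 1, 0, 3): 25 + 4 + 12 + 13 = 54
σ = (2, 1, 3, 0): 25 + 4 + (-6) + 23 = 46
σ = (2, 3, 0, 1): 25 + 20 + 12 + 19 = 76
σ = (2, 3, 1, 0): 25 + 20 + 16 + 23 = 84
σ = (3, 0, 1, 2): 23 + 19 + 16 + 14 = 72
σ = (3, 0, 2, 1): 23 + 19 + 4 + 19 = 65
σ = (3, 1, 0, 2): 23 + 4 + 12 + 14 = 53
σ = (3, 1, 2, 0): 23 + 4 + 4 + 23 = 54
σ = (3, 2, 0, 1): 23 + 25 + 12 + 19 = 79
σ = (3, 2, 1, 0): 23 + 25 + 16 + 23 = 87
Optimal value attained by: σ = (1, 0, 3, 2).
Answer: det⊕(G) = 22; verdict: NONSINGULAR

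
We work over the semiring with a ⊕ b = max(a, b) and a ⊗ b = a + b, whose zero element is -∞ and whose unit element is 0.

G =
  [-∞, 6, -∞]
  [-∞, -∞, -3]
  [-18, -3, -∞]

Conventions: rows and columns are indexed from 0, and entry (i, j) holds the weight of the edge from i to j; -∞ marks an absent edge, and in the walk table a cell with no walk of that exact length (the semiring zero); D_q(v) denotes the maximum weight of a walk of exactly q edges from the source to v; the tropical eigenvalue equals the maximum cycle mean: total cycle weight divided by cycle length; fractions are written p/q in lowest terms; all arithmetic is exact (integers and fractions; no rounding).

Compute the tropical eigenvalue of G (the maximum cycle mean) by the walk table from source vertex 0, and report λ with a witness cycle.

q=0: [0, -∞, -∞]
q=1: [-∞, 6, -∞]
q=2: [-∞, -∞, 3]
q=3: [-15, 0, -∞]
Optimal cycle mean attained by: cycle 1->2->1, total (-3) + (-3), length 2.
Answer: λ = -3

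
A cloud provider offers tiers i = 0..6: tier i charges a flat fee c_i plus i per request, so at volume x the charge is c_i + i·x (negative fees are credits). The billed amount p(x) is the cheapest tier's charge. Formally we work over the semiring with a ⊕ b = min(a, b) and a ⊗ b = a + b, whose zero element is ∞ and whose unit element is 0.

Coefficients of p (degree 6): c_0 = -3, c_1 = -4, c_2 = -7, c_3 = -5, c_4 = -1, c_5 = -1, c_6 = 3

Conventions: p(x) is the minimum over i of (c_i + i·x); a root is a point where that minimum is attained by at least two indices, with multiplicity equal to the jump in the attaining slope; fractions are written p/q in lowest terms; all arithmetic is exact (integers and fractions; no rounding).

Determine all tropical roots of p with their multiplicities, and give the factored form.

hull edge (i=0, c=-3) to (i=2, c=-7): slope -2, span 2
hull edge (i=2, c=-7) to (i=5, c=-1): slope 2, span 3
hull edge (i=5, c=-1) to (i=6, c=3): slope 4, span 1
Factored form: p(x) = 3 ⊗ (x ⊕ (-4)) ⊗ (x ⊕ (-2)) ⊗ (x ⊕ (-2)) ⊗ (x ⊕ (-2)) ⊗ (x ⊕ 2) ⊗ (x ⊕ 2)
Answer: roots = -4 (mult 1), -2 (mult 3), 2 (mult 2)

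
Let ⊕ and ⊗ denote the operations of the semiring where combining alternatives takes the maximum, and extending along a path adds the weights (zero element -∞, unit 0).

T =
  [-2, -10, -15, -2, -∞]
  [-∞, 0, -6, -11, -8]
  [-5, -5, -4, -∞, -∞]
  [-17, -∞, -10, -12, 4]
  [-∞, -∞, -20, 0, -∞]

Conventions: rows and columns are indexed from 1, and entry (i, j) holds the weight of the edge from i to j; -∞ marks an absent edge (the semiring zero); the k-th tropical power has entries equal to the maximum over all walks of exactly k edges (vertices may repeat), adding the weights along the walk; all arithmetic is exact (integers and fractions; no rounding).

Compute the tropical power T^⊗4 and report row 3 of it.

T^⊗2:
  [-4, -10, -12, -4, 2]
  [-11, 0, -6, -8, -7]
  [-7, -5, -8, -7, -13]
  [-15, -15, -14, 4, -8]
  [-17, -25, -10, -12, 4]
T^⊗3:
  [-6, -10, -14, 2, 0]
  [-11, 0, -6, -7, -4]
  [-9, -5, -11, -9, -3]
  [-13, -15, -6, -8, 8]
  [-15, -15, -14, 4, -8]
T^⊗4:
  [-8, -10, -8, 0, 6]
  [-11, 0, -6, -4, -3]
  [-11, -5, -11, -3, -5]
  [-11, -11, -10, 8, -4]
  [-13, -15, -6, -8, 8]
Answer: row 3 of T^⊗4 = [-11, -5, -11, -3, -5]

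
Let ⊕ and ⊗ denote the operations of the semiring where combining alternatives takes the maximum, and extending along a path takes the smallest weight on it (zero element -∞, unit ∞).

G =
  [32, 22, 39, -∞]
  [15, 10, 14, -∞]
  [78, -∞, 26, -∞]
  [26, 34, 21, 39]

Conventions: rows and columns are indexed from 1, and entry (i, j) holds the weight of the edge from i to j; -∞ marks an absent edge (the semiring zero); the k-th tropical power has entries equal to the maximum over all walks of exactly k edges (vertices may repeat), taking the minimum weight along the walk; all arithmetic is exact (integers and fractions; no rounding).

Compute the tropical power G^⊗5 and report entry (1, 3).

G^⊗2:
  [39, 22, 32, -∞]
  [15, 15, 15, -∞]
  [32, 22, 39, -∞]
  [26, 34, 26, 39]
G^⊗3:
  [32, 22, 39, -∞]
  [15, 15, 15, -∞]
  [39, 22, 32, -∞]
  [26, 34, 26, 39]
G^⊗4:
  [39, 22, 32, -∞]
  [15, 15, 15, -∞]
  [32, 22, 39, -∞]
  [26, 34, 26, 39]
G^⊗5:
  [32, 22, 39, -∞]
  [15, 15, 15, -∞]
  [39, 22, 32, -∞]
  [26, 34, 26, 39]
Key observation: the optimum is the walk 1->3->1->3->1->3, with weight 39 min 78 min 39 min 78 min 39 = 39.
Optimal value attained by: walk 1->3->1->3->1->3.
Answer: (G^⊗5)[1][3] = 39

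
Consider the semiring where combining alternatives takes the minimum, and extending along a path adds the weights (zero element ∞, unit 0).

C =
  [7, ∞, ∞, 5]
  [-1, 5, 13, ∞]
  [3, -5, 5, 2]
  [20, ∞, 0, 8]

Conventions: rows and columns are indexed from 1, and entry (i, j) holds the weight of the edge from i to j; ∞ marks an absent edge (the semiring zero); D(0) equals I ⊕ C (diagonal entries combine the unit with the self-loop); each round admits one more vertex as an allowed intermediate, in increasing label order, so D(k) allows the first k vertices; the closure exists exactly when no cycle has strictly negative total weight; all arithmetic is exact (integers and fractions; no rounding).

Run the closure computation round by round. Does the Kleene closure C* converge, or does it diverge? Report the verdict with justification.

D(0):
  [0, ∞, ∞, 5]
  [-1, 0, 13, ∞]
  [3, -5, 0, 2]
  [20, ∞, 0, 0]
D(1):
  [0, ∞, ∞, 5]
  [-1, 0, 13, 4]
  [3, -5, 0, 2]
  [20, ∞, 0, 0]
D(2):
  [0, ∞, ∞, 5]
  [-1, 0, 13, 4]
  [-6, -5, 0, -1]
  [20, ∞, 0, 0]
Detection: at round 3, diagonal entry (4, 4) turns strictly negative.
Key observation: the cycle 4->3->2->1->4 has total weight 0 + (-5) + (-1) + 5, which is strictly negative.
Answer: DIVERGES — negative cycle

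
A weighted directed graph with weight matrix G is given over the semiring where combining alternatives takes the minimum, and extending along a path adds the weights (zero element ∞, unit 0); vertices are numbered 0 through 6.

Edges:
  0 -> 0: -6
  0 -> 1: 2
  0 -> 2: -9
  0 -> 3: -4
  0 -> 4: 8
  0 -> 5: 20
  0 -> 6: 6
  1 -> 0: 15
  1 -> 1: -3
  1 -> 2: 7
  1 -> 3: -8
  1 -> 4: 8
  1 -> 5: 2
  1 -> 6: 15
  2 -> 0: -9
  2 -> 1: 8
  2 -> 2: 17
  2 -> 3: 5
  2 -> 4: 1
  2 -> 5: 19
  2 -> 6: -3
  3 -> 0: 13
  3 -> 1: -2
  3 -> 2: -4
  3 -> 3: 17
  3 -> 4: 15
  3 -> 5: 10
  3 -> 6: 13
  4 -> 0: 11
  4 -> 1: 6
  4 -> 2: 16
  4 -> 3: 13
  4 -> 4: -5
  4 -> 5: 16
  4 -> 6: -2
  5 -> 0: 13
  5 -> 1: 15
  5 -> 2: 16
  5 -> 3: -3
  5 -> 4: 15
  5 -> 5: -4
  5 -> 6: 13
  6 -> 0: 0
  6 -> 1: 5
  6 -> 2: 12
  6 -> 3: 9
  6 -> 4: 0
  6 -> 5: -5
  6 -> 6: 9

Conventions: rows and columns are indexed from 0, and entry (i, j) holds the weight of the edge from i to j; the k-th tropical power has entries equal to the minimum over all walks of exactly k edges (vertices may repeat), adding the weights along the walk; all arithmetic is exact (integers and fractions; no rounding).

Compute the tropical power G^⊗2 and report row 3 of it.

G^⊗2:
  [-18, -6, -15, -10, -8, 1, -12]
  [-2, -10, -12, -11, 3, -2, 4]
  [-15, -7, -18, -13, -4, -8, -3]
  [-13, -5, 4, -10, -3, 0, -7]
  [-2, 1, 2, -2, -10, -7, -7]
  [7, -5, -7, -7, 10, -8, 9]
  [-6, 2, -9, -8, -5, -9, -2]
Answer: row 3 of G^⊗2 = [-13, -5, 4, -10, -3, 0, -7]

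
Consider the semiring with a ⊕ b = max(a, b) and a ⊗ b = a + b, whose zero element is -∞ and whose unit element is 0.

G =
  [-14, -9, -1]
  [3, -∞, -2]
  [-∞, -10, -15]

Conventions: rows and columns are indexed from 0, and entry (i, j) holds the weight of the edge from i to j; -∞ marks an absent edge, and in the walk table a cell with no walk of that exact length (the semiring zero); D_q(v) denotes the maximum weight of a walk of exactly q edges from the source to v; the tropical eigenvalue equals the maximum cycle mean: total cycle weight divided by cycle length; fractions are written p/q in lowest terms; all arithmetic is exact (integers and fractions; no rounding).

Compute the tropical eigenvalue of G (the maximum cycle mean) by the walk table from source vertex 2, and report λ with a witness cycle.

q=0: [-∞, -∞, 0]
q=1: [-∞, -10, -15]
q=2: [-7, -25, -12]
q=3: [-21, -16, -8]
Optimal cycle mean attained by: cycle 0->2->1->0, total (-1) + (-10) + 3, length 3.
Answer: λ = -8/3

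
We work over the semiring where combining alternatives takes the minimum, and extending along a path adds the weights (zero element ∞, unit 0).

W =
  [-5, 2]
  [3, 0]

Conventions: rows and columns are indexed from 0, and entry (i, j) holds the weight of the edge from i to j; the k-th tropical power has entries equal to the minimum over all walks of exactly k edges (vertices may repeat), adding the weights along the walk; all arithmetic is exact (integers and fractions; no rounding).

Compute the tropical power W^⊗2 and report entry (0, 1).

W^⊗2:
  [-10, -3]
  [-2, 0]
Key observation: the optimum is the walk 0->0->1, with weight (-5) + 2 = -3.
Optimal value attained by: walk 0->0->1.
Answer: (W^⊗2)[0][1] = -3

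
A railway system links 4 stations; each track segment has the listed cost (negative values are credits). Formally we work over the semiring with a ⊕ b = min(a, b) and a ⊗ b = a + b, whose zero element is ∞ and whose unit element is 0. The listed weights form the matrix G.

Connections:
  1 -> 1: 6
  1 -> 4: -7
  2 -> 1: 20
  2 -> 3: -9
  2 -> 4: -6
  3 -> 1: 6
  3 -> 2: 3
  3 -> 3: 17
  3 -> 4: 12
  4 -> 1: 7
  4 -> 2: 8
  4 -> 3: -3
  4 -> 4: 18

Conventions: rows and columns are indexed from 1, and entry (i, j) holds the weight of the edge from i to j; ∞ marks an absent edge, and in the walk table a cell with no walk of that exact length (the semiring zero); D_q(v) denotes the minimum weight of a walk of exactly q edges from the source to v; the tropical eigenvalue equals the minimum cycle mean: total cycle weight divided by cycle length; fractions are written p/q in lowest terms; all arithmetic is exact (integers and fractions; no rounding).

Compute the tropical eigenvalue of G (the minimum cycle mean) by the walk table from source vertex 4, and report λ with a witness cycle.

q=0: [∞, ∞, ∞, 0]
q=1: [7, 8, -3, 18]
q=2: [3, 0, -1, 0]
q=3: [5, 2, -9, -6]
q=4: [-3, -6, -9, -4]
Optimal cycle mean attained by: cycle 2->3->2, total (-9) + 3, length 2.
Answer: λ = -3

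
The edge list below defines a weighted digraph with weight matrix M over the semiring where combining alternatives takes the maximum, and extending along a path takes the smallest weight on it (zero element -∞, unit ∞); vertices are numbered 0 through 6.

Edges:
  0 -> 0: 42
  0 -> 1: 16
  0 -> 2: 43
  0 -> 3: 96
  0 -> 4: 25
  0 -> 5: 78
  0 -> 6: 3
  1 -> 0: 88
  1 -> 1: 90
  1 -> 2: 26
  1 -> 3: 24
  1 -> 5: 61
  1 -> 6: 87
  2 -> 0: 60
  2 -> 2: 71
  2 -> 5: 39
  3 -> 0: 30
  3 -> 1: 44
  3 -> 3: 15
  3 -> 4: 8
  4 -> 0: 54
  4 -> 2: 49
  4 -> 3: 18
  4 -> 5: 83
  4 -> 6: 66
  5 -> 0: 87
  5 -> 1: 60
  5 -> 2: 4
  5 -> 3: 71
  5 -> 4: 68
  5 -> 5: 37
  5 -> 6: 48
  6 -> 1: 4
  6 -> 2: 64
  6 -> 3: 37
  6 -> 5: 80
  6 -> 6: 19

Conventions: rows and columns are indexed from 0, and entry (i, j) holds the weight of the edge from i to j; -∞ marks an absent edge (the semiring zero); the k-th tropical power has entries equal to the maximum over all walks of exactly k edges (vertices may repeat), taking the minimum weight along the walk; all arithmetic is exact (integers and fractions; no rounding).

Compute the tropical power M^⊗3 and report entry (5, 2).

M^⊗2:
  [78, 60, 43, 71, 68, 42, 48]
  [88, 90, 64, 88, 61, 80, 87]
  [60, 39, 71, 60, 39, 60, 39]
  [44, 44, 30, 30, 25, 44, 44]
  [83, 60, 64, 71, 68, 66, 48]
  [60, 60, 49, 87, 37, 78, 66]
  [80, 60, 64, 71, 68, 39, 48]
M^⊗3:
  [60, 60, 49, 78, 42, 78, 66]
  [88, 90, 64, 88, 68, 80, 87]
  [60, 60, 71, 60, 60, 60, 48]
  [44, 44, 44, 44, 44, 44, 44]
  [66, 60, 64, 83, 66, 78, 66]
  [78, 60, 64, 71, 68, 66, 60]
  [60, 60, 64, 80, 39, 78, 66]
Key observation: the optimum is the walk 5->4->6->2, with weight 68 min 66 min 64 = 64.
Optimal value attained by: walk 5->4->6->2.
Answer: (M^⊗3)[5][2] = 64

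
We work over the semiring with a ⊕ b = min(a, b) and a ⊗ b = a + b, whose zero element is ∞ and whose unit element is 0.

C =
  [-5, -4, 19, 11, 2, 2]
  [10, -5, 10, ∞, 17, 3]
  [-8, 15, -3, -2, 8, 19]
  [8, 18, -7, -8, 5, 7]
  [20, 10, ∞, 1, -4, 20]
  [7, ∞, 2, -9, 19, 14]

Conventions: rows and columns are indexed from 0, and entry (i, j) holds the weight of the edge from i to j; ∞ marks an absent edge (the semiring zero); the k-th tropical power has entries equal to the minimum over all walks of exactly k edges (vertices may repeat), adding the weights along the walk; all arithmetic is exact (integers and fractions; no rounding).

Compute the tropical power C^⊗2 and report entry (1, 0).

C^⊗2:
  [-10, -9, 4, -7, -3, -3]
  [2, -10, 5, -6, 12, -2]
  [-13, -12, -9, -10, -6, -6]
  [-15, 4, -15, -16, -3, -1]
  [9, 5, -6, -7, -8, 8]
  [-6, 3, -16, -17, -4, -2]
Key observation: the optimum is the walk 1->2->0, with weight 10 + (-8) = 2.
Optimal value attained by: walk 1->2->0.
Answer: (C^⊗2)[1][0] = 2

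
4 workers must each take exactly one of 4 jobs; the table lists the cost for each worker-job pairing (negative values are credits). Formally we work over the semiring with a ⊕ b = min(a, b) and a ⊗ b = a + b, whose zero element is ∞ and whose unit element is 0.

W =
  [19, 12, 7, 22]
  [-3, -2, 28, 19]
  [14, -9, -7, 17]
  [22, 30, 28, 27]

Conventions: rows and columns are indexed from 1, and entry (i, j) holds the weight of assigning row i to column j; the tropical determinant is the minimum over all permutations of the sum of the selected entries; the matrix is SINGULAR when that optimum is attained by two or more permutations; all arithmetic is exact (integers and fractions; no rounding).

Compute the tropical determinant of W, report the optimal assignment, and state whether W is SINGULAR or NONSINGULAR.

σ = (1, 2, 3, 4): 19 + (-2) + (-7) + 27 = 37
σ = (1, 2, 4, 3): 19 + (-2) + 17 + 28 = 62
σ = (1, 3, 2, 4): 19 + 28 + (-9) + 27 = 65
σ = (1, 3, 4, 2): 19 + 28 + 17 + 30 = 94
σ = (1, 4, 2, 3): 19 + 19 + (-9) + 28 = 57
σ = (1, 4, 3, 2): 19 + 19 + (-7) + 30 = 61
σ = (2, 1, 3, 4): 12 + (-3) + (-7) + 27 = 29
σ = (2, 1, 4, 3): 12 + (-3) + 17 + 28 = 54
σ = (2, 3, 1, 4): 12 + 28 + 14 + 27 = 81
σ = (2, 3, 4, 1): 12 + 28 + 17 + 22 = 79
σ = (2, 4, 1, 3): 12 + 19 + 14 + 28 = 73
σ = (2, 4, 3, 1): 12 + 19 + (-7) + 22 = 46
σ = (3, 1, 2, 4): 7 + (-3) + (-9) + 27 = 22
σ = (3, 1, 4, 2): 7 + (-3) + 17 + 30 = 51
σ = (3, 2, 1, 4): 7 + (-2) + 14 + 27 = 46
σ = (3, 2, 4, 1): 7 + (-2) + 17 + 22 = 44
σ = (3, 4, 1, 2): 7 + 19 + 14 + 30 = 70
σ = (3, 4, 2, 1): 7 + 19 + (-9) + 22 = 39
σ = (4, 1, 2, 3): 22 + (-3) + (-9) + 28 = 38
σ = (4, 1, 3, 2): 22 + (-3) + (-7) + 30 = 42
σ = (4, 2, 1, 3): 22 + (-2) + 14 + 28 = 62
σ = (4, 2, 3, 1): 22 + (-2) + (-7) + 22 = 35
σ = (4, 3, 1, 2): 22 + 28 + 14 + 30 = 94
σ = (4, 3, 2, 1): 22 + 28 + (-9) + 22 = 63
Optimal value attained by: σ = (3, 1, 2, 4).
Answer: det⊕(W) = 22; verdict: NONSINGULAR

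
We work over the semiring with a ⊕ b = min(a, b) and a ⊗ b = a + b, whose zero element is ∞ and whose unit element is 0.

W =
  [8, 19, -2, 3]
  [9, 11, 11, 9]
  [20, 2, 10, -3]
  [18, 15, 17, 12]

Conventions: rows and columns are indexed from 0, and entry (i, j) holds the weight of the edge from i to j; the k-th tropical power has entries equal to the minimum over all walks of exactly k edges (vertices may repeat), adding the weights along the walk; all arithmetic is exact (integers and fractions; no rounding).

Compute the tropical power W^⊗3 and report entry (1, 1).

W^⊗2:
  [16, 0, 6, -5]
  [17, 13, 7, 8]
  [11, 12, 13, 7]
  [24, 19, 16, 14]
W^⊗3:
  [9, 8, 11, 3]
  [22, 9, 15, 4]
  [19, 15, 9, 10]
  [28, 18, 22, 13]
Key observation: the optimum is the walk 1->0->2->1, with weight 9 + (-2) + 2 = 9.
Optimal value attained by: walk 1->0->2->1.
Answer: (W^⊗3)[1][1] = 9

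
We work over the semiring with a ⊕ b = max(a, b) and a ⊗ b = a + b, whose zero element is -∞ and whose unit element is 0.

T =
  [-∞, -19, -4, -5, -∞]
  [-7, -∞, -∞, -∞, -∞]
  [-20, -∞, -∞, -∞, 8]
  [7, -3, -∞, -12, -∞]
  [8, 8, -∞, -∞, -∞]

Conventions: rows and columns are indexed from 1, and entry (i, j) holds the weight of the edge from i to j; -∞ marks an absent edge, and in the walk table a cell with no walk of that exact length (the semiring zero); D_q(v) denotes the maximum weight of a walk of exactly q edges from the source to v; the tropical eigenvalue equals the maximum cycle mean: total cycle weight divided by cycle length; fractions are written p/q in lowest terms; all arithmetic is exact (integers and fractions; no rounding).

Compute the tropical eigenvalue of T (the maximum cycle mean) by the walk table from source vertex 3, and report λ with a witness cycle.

q=0: [-∞, -∞, 0, -∞, -∞]
q=1: [-20, -∞, -∞, -∞, 8]
q=2: [16, 16, -24, -25, -∞]
q=3: [9, -3, 12, 11, -16]
q=4: [18, 8, 5, 4, 20]
q=5: [28, 28, 14, 13, 13]
Optimal cycle mean attained by: cycle 1->3->5->1, total (-4) + 8 + 8, length 3.
Answer: λ = 4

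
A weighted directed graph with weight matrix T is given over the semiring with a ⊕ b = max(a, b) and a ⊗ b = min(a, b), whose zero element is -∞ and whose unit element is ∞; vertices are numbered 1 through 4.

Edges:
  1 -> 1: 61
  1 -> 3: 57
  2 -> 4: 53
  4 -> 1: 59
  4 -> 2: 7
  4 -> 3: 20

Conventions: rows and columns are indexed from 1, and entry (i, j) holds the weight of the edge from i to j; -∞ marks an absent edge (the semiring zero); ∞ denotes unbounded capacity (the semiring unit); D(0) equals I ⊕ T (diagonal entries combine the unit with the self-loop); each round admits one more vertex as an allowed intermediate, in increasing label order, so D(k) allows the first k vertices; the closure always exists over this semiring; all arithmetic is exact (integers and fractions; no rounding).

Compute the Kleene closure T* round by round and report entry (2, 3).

D(0):
  [∞, -∞, 57, -∞]
  [-∞, ∞, -∞, 53]
  [-∞, -∞, ∞, -∞]
  [59, 7, 20, ∞]
D(1):
  [∞, -∞, 57, -∞]
  [-∞, ∞, -∞, 53]
  [-∞, -∞, ∞, -∞]
  [59, 7, 57, ∞]
D(2):
  [∞, -∞, 57, -∞]
  [-∞, ∞, -∞, 53]
  [-∞, -∞, ∞, -∞]
  [59, 7, 57, ∞]
D(3):
  [∞, -∞, 57, -∞]
  [-∞, ∞, -∞, 53]
  [-∞, -∞, ∞, -∞]
  [59, 7, 57, ∞]
D(4):
  [∞, -∞, 57, -∞]
  [53, ∞, 53, 53]
  [-∞, -∞, ∞, -∞]
  [59, 7, 57, ∞]
Answer: T*[2][3] = 53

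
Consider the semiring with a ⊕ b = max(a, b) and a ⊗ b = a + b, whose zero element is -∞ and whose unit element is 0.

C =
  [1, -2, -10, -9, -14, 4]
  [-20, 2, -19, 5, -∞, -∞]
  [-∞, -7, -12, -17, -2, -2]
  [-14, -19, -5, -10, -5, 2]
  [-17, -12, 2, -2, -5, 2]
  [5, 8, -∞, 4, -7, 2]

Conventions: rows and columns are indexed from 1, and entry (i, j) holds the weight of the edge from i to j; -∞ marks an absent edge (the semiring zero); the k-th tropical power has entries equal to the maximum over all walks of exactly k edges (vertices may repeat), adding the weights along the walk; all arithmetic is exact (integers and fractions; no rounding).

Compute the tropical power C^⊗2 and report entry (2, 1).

C^⊗2:
  [9, 12, -9, 8, -3, 6]
  [-9, 4, 0, 7, 0, 7]
  [3, 6, 0, 2, -7, 0]
  [7, 10, -3, 6, -5, 4]
  [7, 10, -3, 6, 0, 4]
  [7, 10, -1, 13, -1, 9]
Key observation: the optimum is the walk 2->4->1, with weight 5 + (-14) = -9.
Optimal value attained by: walk 2->4->1.
Answer: (C^⊗2)[2][1] = -9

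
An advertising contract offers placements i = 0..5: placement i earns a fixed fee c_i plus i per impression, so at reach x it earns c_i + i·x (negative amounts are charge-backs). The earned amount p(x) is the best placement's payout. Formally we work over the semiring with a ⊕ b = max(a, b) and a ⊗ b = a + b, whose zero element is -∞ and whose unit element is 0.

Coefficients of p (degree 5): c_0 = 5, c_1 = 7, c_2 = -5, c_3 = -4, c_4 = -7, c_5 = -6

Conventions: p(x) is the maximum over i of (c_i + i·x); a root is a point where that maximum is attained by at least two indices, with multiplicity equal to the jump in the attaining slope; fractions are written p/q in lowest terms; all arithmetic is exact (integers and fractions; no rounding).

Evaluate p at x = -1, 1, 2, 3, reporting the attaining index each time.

p(-1) = max(5+0·(-1)=5, 7+1·(-1)=6, -5+2·(-1)=-7, -4+3·(-1)=-7, -7+4·(-1)=-11, -6+5·(-1)=-11) = 6 (attained by i=1)
p(1) = max(5+0·1=5, 7+1·1=8, -5+2·1=-3, -4+3·1=-1, -7+4·1=-3, -6+5·1=-1) = 8 (attained by i=1)
p(2) = max(5+0·2=5, 7+1·2=9, -5+2·2=-1, -4+3·2=2, -7+4·2=1, -6+5·2=4) = 9 (attained by i=1)
p(3) = max(5+0·3=5, 7+1·3=10, -5+2·3=1, -4+3·3=5, -7+4·3=5, -6+5·3=9) = 10 (attained by i=1)
Answer: p(-1) = 6; p(1) = 8; p(2) = 9; p(3) = 10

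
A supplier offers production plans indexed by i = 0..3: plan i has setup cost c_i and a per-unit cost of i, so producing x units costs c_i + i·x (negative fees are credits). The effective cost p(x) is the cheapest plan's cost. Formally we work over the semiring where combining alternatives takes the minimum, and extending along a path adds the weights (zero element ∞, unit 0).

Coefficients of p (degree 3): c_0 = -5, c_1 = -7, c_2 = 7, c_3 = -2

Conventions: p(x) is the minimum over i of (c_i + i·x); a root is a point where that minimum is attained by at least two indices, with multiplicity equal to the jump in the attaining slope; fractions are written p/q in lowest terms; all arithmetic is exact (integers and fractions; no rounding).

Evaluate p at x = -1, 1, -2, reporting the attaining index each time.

p(-1) = min(-5+0·(-1)=-5, -7+1·(-1)=-8, 7+2·(-1)=5, -2+3·(-1)=-5) = -8 (attained by i=1)
p(1) = min(-5+0·1=-5, -7+1·1=-6, 7+2·1=9, -2+3·1=1) = -6 (attained by i=1)
p(-2) = min(-5+0·(-2)=-5, -7+1·(-2)=-9, 7+2·(-2)=3, -2+3·(-2)=-8) = -9 (attained by i=1)
Answer: p(-1) = -8; p(1) = -6; p(-2) = -9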